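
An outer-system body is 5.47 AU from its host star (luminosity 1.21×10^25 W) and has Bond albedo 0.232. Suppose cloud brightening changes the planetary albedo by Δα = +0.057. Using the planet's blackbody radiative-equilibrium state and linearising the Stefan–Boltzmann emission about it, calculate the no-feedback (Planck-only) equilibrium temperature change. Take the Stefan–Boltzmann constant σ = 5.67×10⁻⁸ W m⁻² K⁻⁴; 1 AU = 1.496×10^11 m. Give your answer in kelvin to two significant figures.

d = 5.47 × 1.496×10^11 m = 8.183×10^11 m.
S = L/(4πd²) = 1.438 W m⁻².
Unperturbed T_e = [1.438·(1−0.232)/(4σ)]^¼ = 46.97 K.
ΔF = −(S/4)Δα = −(1.438/4)×(+0.057) = -0.02049 W m⁻².
The Planck feedback parameter is 4σT_e³ = 0.02351 W m⁻²/K.
So ΔT₀ = -0.02049/0.02351 = -0.872 K.

-0.87 kelvin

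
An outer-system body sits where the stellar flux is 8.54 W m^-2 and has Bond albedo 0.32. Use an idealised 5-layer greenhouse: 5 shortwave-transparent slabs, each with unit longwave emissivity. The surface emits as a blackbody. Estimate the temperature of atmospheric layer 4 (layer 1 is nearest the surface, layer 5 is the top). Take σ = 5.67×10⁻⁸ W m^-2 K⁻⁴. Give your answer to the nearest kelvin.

OLR = S(1−α)/4 = 1.452 W m^-2; the top layer radiates at T_e = 71.13 K.
Each opaque layer satisfies 2T_j⁴ = T_{j−1}⁴ + T_{j+1}⁴, giving T_k⁴ = (N+1−k)T_e⁴.
With k = 4: T_4 = (5+1−4)^¼·71.13 K = 84.59 K.

85 kelvin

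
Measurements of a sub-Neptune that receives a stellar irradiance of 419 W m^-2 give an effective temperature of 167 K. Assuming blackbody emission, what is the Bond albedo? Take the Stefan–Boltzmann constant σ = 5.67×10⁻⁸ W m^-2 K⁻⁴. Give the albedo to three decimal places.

0.579

From σT⁴ = S(1−α)/4 we invert for α: 1−α = 4σT⁴/S.
4σT⁴ = 4·5.67×10⁻⁸·(167)⁴ = 176.4 W m^-2.
1−α = 176.4/419.0 = 0.4210, so α = 0.5790.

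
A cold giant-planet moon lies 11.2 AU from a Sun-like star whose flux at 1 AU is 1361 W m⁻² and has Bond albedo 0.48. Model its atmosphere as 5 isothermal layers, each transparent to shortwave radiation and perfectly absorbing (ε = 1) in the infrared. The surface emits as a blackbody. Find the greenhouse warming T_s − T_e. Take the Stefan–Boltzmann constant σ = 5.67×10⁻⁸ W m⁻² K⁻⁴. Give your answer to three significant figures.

Flux at the orbit: S = 1361/(11.2)² = 10.85 W m⁻².
Top-of-atmosphere balance: σT_e⁴ = S(1−α)/4 = 1.410 W m⁻² → T_e = 70.62 K.
T_s = (N+1)^(1/4)·T_e = 110.5 K.
Warming: T_s − T_e = 39.91 K.

39.9 K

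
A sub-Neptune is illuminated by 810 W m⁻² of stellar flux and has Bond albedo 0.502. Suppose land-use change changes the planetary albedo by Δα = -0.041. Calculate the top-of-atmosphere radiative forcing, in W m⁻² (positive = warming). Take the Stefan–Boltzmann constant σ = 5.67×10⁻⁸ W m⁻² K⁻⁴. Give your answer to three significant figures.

ΔF = −(S/4)Δα = −(810.0/4)×(-0.041) = 8.303 W m⁻².

8.30 W m⁻²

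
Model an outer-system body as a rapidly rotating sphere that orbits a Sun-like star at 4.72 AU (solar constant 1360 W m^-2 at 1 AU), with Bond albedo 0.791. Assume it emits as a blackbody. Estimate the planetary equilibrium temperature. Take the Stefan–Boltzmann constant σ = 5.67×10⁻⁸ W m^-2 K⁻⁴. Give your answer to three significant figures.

86.6 kelvin

Flux at the orbit: S = 1360/(4.72)² = 61.05 W m^-2.
Absorbed flux (global mean): S(1−α)/4 = 61.05·0.209/4 = 3.190 W m^-2.
In equilibrium σT⁴ equals this, so T = 86.60 K.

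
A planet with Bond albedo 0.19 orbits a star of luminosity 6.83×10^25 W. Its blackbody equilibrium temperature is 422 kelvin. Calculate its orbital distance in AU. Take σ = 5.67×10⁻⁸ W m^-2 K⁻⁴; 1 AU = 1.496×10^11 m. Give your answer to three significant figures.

Energy balance gives S = 4σT⁴/(1−α) = 8880 W m^-2.
Then d = [L/(4πS)]^(1/2) = 2.474×10^10 m, i.e. 0.1654 AU.

0.165 AU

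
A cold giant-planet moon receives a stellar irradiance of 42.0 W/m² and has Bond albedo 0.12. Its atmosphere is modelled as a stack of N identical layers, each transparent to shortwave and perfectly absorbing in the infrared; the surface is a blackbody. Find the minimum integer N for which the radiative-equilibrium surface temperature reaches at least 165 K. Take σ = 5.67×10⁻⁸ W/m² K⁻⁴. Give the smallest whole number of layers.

4

The effective emission temperature is T_e = [S(1−α)/(4σ)]^¼ = 113.0 K.
Since T_s⁴ = (N+1)T_e⁴, we need N ≥ (T_s/T_e)⁴ − 1 = 3.548.
Rounding up, N = 4.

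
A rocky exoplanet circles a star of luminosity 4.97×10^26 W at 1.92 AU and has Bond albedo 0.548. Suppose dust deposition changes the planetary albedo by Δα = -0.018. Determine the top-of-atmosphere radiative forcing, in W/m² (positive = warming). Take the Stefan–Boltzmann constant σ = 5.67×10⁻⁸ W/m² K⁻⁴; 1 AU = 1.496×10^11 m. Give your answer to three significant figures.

2.16 W/m²

Orbital distance: d = 1.92 AU = 2.872×10^11 m.
Spreading L over a sphere of radius d: S = 4.97×10^26/(4π·2.87×10^11²) = 479.4 W/m².
ΔF = −(S/4)Δα = −(479.4/4)×(-0.018) = 2.157 W/m².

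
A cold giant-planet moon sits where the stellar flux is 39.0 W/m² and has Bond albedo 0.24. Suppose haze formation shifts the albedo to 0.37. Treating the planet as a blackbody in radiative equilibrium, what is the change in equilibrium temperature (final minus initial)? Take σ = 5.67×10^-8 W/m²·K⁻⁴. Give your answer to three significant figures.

-4.90 K

Before: T₁ = [39.00·0.76/(4σ)]^(1/4) = 106.9 K.
With α = 0.37, T₂ = 102.0 K.
ΔT = T₂ − T₁ = -4.899 K.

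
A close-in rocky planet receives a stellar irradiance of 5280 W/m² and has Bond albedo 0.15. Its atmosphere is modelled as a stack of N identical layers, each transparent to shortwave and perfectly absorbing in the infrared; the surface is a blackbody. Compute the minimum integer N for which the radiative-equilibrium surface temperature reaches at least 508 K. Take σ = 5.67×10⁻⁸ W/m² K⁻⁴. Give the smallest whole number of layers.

Top-of-atmosphere balance: σT_e⁴ = S(1−α)/4 = 1122 W/m² → T_e = 375.1 K.
Need (N+1)T_e⁴ ≥ T_s⁴, i.e. N+1 ≥ (508/375.1)⁴ = 3.365.
So N ≥ 2.365; the smallest integer is N = 3.

3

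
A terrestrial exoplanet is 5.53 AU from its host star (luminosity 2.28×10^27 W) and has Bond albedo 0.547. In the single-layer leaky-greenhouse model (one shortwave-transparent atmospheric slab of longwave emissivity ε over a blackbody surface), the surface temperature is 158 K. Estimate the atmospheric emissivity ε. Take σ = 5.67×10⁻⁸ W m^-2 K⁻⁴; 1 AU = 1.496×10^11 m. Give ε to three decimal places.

0.301

Orbital distance: d = 5.53 AU = 8.273×10^11 m.
Spreading L over a sphere of radius d: S = 2.28×10^27/(4π·8.27×10^11²) = 265.1 W m^-2.
First, T_e = [265.1·(1−0.547)/(4σ)]^(1/4) = 151.7 K.
Inverting T_s⁴ = 2T_e⁴/(2−ε): (T_e/T_s)⁴ = 0.8496, so ε = 2(1 − 0.8496) = 0.3007.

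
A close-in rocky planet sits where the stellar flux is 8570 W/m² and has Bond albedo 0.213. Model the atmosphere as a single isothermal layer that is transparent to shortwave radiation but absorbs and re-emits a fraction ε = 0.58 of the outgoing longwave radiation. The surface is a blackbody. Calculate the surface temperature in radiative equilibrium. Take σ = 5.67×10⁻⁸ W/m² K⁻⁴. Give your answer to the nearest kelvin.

452 K

At the top of the atmosphere, σT_e⁴ = S(1−α)/4 = 1686 W/m², giving T_e = 415.3 K.
The surface balance (absorbed SW + ε·downward IR = σT_s⁴) with T_a⁴ = T_s⁴/2 reduces to T_s = T_e·[2/(2−ε)]^¼ = 452.4 K.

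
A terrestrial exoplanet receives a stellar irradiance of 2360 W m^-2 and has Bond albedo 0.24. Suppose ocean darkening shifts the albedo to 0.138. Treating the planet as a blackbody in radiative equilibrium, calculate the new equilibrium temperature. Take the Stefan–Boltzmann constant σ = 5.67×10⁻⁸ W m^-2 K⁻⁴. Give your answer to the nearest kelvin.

With the new albedo, S(1−α₂)/4 = 508.6 W m^-2, so T₂ = 307.7 K.

308 kelvin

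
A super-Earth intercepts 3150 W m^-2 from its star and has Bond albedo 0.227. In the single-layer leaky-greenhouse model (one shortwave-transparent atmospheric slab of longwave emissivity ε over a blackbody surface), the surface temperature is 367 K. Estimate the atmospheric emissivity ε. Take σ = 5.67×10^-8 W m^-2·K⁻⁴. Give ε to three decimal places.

0.816

TOA balance gives T_e = 321.9 K.
Inverting T_s⁴ = 2T_e⁴/(2−ε): (T_e/T_s)⁴ = 0.5918, so ε = 2(1 − 0.5918) = 0.8164.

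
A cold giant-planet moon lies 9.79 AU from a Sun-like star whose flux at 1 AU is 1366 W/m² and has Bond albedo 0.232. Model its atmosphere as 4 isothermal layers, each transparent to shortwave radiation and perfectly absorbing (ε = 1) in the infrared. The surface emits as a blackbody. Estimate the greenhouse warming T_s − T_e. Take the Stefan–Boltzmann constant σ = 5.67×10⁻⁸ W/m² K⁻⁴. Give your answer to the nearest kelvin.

By the inverse-square law, S = 1366/9.79² = 14.25 W/m².
The effective emission temperature is T_e = [S(1−α)/(4σ)]^¼ = 83.35 K.
T_s = (N+1)^(1/4)·T_e = 124.6 K.
So the greenhouse effect raises the surface by 124.6 − 83.35 = 41.29 K.

41 K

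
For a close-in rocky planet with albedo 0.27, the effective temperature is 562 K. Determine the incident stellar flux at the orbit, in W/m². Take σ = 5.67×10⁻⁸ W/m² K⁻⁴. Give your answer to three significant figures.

31000 W/m²

From S(1−α)/4 = σT⁴: S = 4σT⁴/(1−α).
The emitted flux is σT⁴ = 5656 W/m².
So S = 4×5656/(1−0.27) = 30990 W/m².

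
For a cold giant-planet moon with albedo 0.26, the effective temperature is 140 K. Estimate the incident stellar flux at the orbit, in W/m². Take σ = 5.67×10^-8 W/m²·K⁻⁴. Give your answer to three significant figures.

118 W/m²

From S(1−α)/4 = σT⁴: S = 4σT⁴/(1−α).
The emitted flux is σT⁴ = 21.78 W/m².
S = 4·21.78/0.74 = 117.7 W/m².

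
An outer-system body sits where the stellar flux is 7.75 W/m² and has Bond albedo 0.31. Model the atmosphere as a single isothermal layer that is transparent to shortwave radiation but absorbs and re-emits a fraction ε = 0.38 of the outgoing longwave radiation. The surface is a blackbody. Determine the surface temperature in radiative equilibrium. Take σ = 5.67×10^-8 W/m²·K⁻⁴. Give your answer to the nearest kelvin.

73 K

The planet radiates to space at T_e = [S(1−α)/(4σ)]^(1/4) = 69.68 K.
The surface balance (absorbed SW + ε·downward IR = σT_s⁴) with T_a⁴ = T_s⁴/2 reduces to T_s = T_e·[2/(2−ε)]^¼ = 73.45 K.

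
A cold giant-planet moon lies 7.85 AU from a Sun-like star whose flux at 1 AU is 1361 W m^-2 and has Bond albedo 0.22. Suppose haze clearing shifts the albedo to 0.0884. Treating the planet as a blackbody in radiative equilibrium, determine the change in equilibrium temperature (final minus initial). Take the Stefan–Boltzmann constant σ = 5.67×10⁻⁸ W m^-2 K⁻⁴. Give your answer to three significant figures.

Flux at the orbit: S = 1361/(7.85)² = 22.09 W m^-2.
Initial: T₁ = [S(1−0.22)/(4σ)]^(1/4) = 93.36 K.
After:  T₂ = [22.09·0.912/(4σ)]^(1/4) = 97.07 K.
Change: 97.07 − 93.36 = 3.711 K.

3.71 kelvin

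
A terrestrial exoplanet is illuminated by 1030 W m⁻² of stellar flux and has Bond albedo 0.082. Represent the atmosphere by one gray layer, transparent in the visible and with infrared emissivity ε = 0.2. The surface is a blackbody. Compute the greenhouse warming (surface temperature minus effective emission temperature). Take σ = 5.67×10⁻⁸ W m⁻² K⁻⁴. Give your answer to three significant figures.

Effective emission temperature (TOA balance): σT_e⁴ = S(1−α)/4 = 236.4 W m⁻² → T_e = 254.1 K.
The surface balance (absorbed SW + ε·downward IR = σT_s⁴) with T_a⁴ = T_s⁴/2 reduces to T_s = T_e·[2/(2−ε)]^¼ = 260.9 K.
The atmosphere warms the surface by 6.782 K.

6.78 kelvin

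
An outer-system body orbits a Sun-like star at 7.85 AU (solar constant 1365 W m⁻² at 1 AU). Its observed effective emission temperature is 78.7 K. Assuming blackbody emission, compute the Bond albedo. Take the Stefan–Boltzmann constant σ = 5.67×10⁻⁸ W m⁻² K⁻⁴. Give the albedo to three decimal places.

Flux at the orbit: S = 1365/(7.85)² = 22.15 W m⁻².
From σT⁴ = S(1−α)/4 we invert for α: 1−α = 4σT⁴/S.
σT⁴ = 2.175 W m⁻², so 4σT⁴ = 8.700 W m⁻².
1−α = 8.700/22.15 = 0.3928, so α = 0.6072.

0.607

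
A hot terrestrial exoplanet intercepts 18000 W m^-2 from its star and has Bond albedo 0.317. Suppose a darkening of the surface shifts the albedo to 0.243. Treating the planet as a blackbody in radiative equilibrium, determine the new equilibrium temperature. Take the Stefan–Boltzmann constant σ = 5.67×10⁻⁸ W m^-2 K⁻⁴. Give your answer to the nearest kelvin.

495 K

New equilibrium: T₂ = [(1−0.243)·18000/(4σ)]^(1/4) = 495.1 K.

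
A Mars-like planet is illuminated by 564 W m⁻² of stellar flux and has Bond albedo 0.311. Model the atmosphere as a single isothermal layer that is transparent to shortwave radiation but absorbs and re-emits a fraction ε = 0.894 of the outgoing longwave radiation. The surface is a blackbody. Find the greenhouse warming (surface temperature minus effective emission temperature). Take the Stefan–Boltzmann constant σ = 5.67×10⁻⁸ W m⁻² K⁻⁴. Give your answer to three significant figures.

32.5 kelvin

Effective emission temperature (TOA balance): σT_e⁴ = S(1−α)/4 = 97.15 W m⁻² → T_e = 203.5 K.
The surface balance (absorbed SW + ε·downward IR = σT_s⁴) with T_a⁴ = T_s⁴/2 reduces to T_s = T_e·[2/(2−ε)]^¼ = 235.9 K.
The atmosphere warms the surface by 32.48 K.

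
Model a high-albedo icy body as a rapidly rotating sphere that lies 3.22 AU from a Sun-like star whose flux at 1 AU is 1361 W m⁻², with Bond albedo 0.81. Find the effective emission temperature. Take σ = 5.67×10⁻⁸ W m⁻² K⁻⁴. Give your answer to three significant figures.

Irradiance scales as 1/d², so S = 1361 W m⁻² × (1/3.22)² = 131.3 W m⁻².
Averaging over the sphere, the absorbed flux is S(1−α)/4 = 6.235 W m⁻².
Balancing against σT⁴: T = (6.235/5.67×10⁻⁸)^(1/4) = 102.4 K.

102 K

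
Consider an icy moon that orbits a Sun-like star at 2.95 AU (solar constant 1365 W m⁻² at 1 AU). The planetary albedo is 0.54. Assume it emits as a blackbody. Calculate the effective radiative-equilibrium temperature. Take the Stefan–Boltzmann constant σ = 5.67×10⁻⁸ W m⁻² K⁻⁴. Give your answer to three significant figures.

Irradiance scales as 1/d², so S = 1365 W m⁻² × (1/2.95)² = 156.9 W m⁻².
Averaging over the sphere, the absorbed flux is S(1−α)/4 = 18.04 W m⁻².
Set σT⁴ = 18.04 → T = (18.04/σ)^(1/4) = 133.6 K.

134 K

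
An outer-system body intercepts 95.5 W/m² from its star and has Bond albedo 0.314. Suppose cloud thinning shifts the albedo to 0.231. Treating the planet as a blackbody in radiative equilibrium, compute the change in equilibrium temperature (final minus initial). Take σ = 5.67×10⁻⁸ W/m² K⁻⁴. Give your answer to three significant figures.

3.78 K

With α = 0.314, T₁ = 130.4 K.
Final:   T₂ = [S(1−0.231)/(4σ)]^(1/4) = 134.1 K.
ΔT = T₂ − T₁ = 3.776 K.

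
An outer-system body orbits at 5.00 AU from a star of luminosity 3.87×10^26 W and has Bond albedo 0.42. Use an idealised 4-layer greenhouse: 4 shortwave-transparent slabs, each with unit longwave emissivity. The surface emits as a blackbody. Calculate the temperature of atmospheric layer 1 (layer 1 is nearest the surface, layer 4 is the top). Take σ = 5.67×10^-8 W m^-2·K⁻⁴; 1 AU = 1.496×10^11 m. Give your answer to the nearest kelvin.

d = 5.00 × 1.496×10^11 m = 7.480×10^11 m.
S = L/(4πd²) = 55.04 W m^-2.
Top-of-atmosphere balance: σT_e⁴ = S(1−α)/4 = 7.981 W m^-2 → T_e = 108.9 K.
The net upward flux σT_e⁴ is constant between every pair of levels, so T_k⁴ = (N+1−k)T_e⁴.
T_1 = (4)^(1/4)·108.9 = 154.0 K.

154 K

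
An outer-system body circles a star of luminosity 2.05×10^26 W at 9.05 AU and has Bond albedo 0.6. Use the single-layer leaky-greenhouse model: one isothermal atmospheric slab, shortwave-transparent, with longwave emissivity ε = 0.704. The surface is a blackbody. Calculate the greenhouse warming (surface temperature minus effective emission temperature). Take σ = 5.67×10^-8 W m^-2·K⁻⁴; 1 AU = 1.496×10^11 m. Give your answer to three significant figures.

7.21 kelvin

d = 9.05 × 1.496×10^11 m = 1.354×10^12 m.
Flux at the orbit: S = L/(4πd²) = 2.05×10^26/(4π·(1.35×10^12)²) = 8.900 W m^-2.
Effective emission temperature (TOA balance): σT_e⁴ = S(1−α)/4 = 0.8900 W m^-2 → T_e = 62.94 K.
The surface balance (absorbed SW + ε·downward IR = σT_s⁴) with T_a⁴ = T_s⁴/2 reduces to T_s = T_e·[2/(2−ε)]^¼ = 70.15 K.
The atmosphere warms the surface by 7.211 K.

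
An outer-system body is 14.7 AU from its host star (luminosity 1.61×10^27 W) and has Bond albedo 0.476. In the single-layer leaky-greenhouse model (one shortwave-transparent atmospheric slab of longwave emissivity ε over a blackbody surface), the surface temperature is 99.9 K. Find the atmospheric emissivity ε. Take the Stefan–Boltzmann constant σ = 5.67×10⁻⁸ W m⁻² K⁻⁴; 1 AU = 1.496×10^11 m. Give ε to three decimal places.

0.771

d = 14.7 × 1.496×10^11 m = 2.199×10^12 m.
Spreading L over a sphere of radius d: S = 1.61×10^27/(4π·2.20×10^12²) = 26.49 W m⁻².
Effective temperature: T_e = [S(1−α)/(4σ)]^(1/4) = 88.45 K.
T_s⁴ = T_e⁴·2/(2−ε) → ε = 2 − 2(T_e/T_s)⁴ = 2 − 2·(88.45/99.9)⁴ = 0.7709.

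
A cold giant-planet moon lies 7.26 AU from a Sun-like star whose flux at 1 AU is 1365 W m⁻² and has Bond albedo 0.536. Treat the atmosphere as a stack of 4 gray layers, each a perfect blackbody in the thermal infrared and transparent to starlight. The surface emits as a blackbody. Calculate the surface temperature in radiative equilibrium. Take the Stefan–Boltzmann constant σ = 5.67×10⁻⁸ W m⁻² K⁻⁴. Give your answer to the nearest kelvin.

Irradiance scales as 1/d², so S = 1365 W m⁻² × (1/7.26)² = 25.90 W m⁻².
Top-of-atmosphere balance: σT_e⁴ = S(1−α)/4 = 3.004 W m⁻² → T_e = 85.32 K.
With N = 4 opaque layers, T_s = (N+1)^(1/4)·T_e = 5^(1/4)·85.32 = 127.6 K.

128 K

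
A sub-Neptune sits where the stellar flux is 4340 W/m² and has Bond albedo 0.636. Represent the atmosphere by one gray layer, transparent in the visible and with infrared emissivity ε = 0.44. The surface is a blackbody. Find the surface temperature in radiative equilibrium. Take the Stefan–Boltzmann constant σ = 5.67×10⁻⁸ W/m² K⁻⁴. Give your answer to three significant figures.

The planet radiates to space at T_e = [S(1−α)/(4σ)]^(1/4) = 288.9 K.
The surface balance (absorbed SW + ε·downward IR = σT_s⁴) with T_a⁴ = T_s⁴/2 reduces to T_s = T_e·[2/(2−ε)]^¼ = 307.4 K.

307 kelvin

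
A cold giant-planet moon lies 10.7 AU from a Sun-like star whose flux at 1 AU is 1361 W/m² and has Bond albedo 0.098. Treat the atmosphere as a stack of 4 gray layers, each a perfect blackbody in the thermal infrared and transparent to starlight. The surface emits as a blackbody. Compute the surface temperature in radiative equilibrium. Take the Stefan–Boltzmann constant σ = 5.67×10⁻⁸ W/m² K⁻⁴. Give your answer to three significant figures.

124 kelvin

Irradiance scales as 1/d², so S = 1361 W/m² × (1/10.7)² = 11.89 W/m².
The effective emission temperature is T_e = [S(1−α)/(4σ)]^¼ = 82.92 K.
Layer-by-layer balance gives σT_s⁴ = (N+1)σT_e⁴, so T_s = 5^¼·82.92 = 124.0 K.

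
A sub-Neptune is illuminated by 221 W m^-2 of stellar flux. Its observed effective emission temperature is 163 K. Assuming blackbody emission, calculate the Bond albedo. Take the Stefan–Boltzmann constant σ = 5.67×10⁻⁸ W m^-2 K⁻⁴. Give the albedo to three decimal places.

0.276

Rearranging the radiative balance, α = 1 − 4σT⁴/S.
σT⁴ = 40.03 W m^-2, so 4σT⁴ = 160.1 W m^-2.
1−α = 160.1/221.0 = 0.7244, so α = 0.2756.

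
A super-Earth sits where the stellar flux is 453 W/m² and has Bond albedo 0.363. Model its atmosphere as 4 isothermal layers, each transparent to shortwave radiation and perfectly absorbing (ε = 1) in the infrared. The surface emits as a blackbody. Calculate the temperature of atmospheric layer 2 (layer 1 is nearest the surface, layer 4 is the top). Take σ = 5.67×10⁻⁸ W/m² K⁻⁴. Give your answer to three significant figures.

249 kelvin

Top-of-atmosphere balance: σT_e⁴ = S(1−α)/4 = 72.14 W/m² → T_e = 188.9 K.
In the N-layer model, layer k (counted from the surface) has T_k = (N+1−k)^(1/4)·T_e.
T_2 = (3)^(1/4)·188.9 = 248.6 K.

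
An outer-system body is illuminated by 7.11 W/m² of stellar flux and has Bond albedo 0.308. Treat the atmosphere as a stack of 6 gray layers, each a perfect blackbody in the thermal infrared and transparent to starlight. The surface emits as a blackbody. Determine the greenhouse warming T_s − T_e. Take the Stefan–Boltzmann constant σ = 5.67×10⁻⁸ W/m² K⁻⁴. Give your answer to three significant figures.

OLR = S(1−α)/4 = 1.230 W/m²; the top layer radiates at T_e = 68.25 K.
Surface: T_s = (7)^¼·T_e = 111.0 K.
So the greenhouse effect raises the surface by 111.0 − 68.25 = 42.76 K.

42.8 K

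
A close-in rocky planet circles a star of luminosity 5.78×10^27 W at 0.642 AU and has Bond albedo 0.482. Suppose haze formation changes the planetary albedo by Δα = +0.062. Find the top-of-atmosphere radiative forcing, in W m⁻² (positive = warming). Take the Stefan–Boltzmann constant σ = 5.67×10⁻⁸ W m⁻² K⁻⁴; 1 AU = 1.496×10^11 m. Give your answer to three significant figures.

-773 W m⁻²

d = 0.642 × 1.496×10^11 m = 9.604×10^10 m.
Flux at the orbit: S = L/(4πd²) = 5.78×10^27/(4π·(9.60×10^10)²) = 49860 W m⁻².
The change in absorbed flux is Δ[S(1−α)/4] = −SΔα/4 = -772.9 W m⁻².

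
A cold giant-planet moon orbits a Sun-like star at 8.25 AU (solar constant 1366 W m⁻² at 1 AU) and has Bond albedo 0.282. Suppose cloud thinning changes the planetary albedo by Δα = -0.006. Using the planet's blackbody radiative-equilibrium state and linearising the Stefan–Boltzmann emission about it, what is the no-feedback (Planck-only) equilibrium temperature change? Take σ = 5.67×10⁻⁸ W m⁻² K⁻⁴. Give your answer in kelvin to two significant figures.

0.19 K

By the inverse-square law, S = 1366/8.25² = 20.07 W m⁻².
Reference equilibrium: T_e = [S(1−α)/(4σ)]^(1/4) = 89.28 K.
ΔF = −(S/4)Δα = −(20.07/4)×(-0.006) = 0.03010 W m⁻².
Planck response: λ_P = 4σT_e³ = 4·5.67×10⁻⁸·(89.28)³ = 0.1614 W m⁻²/K.
Hence the no-feedback warming is ΔF/(4σT_e³) = 0.187 K.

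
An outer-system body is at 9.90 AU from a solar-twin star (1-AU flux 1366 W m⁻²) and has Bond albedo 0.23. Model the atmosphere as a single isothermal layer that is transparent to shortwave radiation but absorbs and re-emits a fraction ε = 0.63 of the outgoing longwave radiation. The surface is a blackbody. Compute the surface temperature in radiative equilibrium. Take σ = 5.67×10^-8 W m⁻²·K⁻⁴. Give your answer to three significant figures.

Irradiance scales as 1/d², so S = 1366 W m⁻² × (1/9.90)² = 13.94 W m⁻².
Effective emission temperature (TOA balance): σT_e⁴ = S(1−α)/4 = 2.683 W m⁻² → T_e = 82.94 K.
Surface balance with a leaky layer gives σT_s⁴ = σT_e⁴·2/(2−ε), so T_s = T_e·[2/(2−0.63)]^(1/4) = 91.17 K.

91.2 K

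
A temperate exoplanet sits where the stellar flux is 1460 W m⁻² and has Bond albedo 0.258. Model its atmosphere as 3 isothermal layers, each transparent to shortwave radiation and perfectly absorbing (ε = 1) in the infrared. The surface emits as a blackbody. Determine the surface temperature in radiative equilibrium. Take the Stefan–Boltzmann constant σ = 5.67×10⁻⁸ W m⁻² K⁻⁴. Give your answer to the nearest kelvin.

372 K

Top-of-atmosphere balance: σT_e⁴ = S(1−α)/4 = 270.8 W m⁻² → T_e = 262.9 K.
For an N-layer opaque stack, T_s⁴ = (N+1)T_e⁴, hence T_s = (4)^(1/4)×262.9 K = 371.8 K.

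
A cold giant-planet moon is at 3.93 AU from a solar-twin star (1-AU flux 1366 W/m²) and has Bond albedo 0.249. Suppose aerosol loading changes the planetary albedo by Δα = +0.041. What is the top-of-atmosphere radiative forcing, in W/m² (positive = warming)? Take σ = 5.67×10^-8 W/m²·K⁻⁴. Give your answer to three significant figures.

Flux at the orbit: S = 1366/(3.93)² = 88.44 W/m².
ΔF = −(S/4)Δα = −(88.44/4)×(+0.041) = -0.9065 W/m².

-0.907 W/m²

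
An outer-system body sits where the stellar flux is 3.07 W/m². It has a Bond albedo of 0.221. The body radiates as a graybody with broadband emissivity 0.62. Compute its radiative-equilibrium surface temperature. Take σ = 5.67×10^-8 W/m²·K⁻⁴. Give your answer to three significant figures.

64.2 K

The planet absorbs (1−α)S over its disc πR² and re-emits over 4πR², so the mean absorbed flux is (1−0.221)·3.070/4 = 0.5979 W/m².
Equating to εσT⁴ with ε = 0.62: T = (0.5979/0.62σ)^(1/4) = 64.22 K.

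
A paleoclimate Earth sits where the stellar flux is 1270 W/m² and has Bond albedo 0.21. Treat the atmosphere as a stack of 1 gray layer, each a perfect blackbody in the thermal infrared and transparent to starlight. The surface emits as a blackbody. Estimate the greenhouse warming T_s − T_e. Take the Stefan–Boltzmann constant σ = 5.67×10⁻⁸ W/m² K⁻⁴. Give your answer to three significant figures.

48.8 K

The effective emission temperature is T_e = [S(1−α)/(4σ)]^¼ = 257.9 K.
T_s = (N+1)^(1/4)·T_e = 306.7 K.
Warming: T_s − T_e = 48.80 K.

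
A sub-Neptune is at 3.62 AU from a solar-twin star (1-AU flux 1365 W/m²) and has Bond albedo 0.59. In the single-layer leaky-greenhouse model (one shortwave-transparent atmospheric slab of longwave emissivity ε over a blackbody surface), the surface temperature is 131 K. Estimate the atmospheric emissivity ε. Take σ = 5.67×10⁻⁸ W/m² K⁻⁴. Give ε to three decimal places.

Flux at the orbit: S = 1365/(3.62)² = 104.2 W/m².
TOA balance gives T_e = 117.1 K.
Since (2−ε)/2 = (T_e/T_s)⁴ = 0.6394, ε = 0.7212.

0.721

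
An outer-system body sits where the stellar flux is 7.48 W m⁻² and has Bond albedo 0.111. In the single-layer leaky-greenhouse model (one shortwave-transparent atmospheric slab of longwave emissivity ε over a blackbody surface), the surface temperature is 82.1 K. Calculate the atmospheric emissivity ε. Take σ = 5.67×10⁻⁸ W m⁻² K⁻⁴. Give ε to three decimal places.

First, T_e = [7.480·(1−0.111)/(4σ)]^(1/4) = 73.59 K.
T_s⁴ = T_e⁴·2/(2−ε) → ε = 2 − 2(T_e/T_s)⁴ = 2 − 2·(73.59/82.1)⁴ = 0.7093.

0.709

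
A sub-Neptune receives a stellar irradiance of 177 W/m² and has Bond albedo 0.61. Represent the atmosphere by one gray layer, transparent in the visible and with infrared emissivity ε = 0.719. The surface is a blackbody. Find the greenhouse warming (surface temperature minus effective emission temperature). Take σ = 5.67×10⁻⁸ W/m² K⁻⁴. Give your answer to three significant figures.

15.6 K

At the top of the atmosphere, σT_e⁴ = S(1−α)/4 = 17.26 W/m², giving T_e = 132.1 K.
For a single slab of emissivity ε, T_s⁴ = 2T_e⁴/(2−ε); thus T_s = 132.1·(1.561)^(1/4) = 147.6 K.
The atmosphere warms the surface by 15.56 K.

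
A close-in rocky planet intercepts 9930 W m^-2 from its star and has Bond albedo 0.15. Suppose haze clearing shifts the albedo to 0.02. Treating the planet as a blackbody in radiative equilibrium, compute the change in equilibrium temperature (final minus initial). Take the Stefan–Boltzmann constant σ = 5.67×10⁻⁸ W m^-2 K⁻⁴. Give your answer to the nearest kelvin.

Before: T₁ = [9930·0.85/(4σ)]^(1/4) = 439.2 K.
After:  T₂ = [9930·0.98/(4σ)]^(1/4) = 455.1 K.
Change: 455.1 − 439.2 = 15.91 K.

16 K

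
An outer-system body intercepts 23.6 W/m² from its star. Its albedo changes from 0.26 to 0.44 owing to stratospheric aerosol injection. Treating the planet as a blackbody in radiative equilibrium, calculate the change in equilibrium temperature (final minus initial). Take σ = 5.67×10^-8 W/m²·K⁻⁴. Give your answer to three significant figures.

-6.30 K

Before: T₁ = [23.60·0.74/(4σ)]^(1/4) = 93.68 K.
Final:   T₂ = [S(1−0.44)/(4σ)]^(1/4) = 87.37 K.
ΔT = T₂ − T₁ = -6.305 K.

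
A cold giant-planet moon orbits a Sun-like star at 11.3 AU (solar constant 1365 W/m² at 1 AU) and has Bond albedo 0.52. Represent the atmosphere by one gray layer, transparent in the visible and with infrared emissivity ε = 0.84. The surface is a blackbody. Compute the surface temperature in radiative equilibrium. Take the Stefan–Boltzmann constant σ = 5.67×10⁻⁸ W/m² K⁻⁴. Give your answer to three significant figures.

79.0 K

By the inverse-square law, S = 1365/11.3² = 10.69 W/m².
Effective emission temperature (TOA balance): σT_e⁴ = S(1−α)/4 = 1.283 W/m² → T_e = 68.97 K.
The surface balance (absorbed SW + ε·downward IR = σT_s⁴) with T_a⁴ = T_s⁴/2 reduces to T_s = T_e·[2/(2−ε)]^¼ = 79.03 K.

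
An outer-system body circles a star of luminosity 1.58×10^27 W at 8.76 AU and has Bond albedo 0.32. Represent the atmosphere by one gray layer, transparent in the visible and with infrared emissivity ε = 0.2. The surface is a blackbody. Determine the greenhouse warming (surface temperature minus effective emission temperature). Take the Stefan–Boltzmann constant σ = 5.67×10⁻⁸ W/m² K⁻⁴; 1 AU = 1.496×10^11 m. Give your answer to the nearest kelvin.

3 K

Orbital distance: d = 8.76 AU = 1.310×10^12 m.
Spreading L over a sphere of radius d: S = 1.58×10^27/(4π·1.31×10^12²) = 73.21 W/m².
The planet radiates to space at T_e = [S(1−α)/(4σ)]^(1/4) = 121.7 K.
The surface balance (absorbed SW + ε·downward IR = σT_s⁴) with T_a⁴ = T_s⁴/2 reduces to T_s = T_e·[2/(2−ε)]^¼ = 125.0 K.
T_s − T_e = 125.0 − 121.7 = 3.249 K.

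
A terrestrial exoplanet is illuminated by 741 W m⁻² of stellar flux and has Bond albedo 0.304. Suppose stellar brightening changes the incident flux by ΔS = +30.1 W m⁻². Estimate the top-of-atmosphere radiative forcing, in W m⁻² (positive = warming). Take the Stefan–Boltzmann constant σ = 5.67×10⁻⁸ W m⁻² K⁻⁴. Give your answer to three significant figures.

5.24 W m⁻²

ΔF = Δ[S(1−α)]/4 = (1−0.304)·+30.1/4 = 5.237 W m⁻².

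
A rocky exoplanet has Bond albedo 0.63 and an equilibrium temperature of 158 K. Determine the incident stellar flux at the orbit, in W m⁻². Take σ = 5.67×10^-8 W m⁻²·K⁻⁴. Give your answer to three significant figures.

382 W m⁻²

From S(1−α)/4 = σT⁴: S = 4σT⁴/(1−α).
The emitted flux is σT⁴ = 35.34 W m⁻².
So S = 4×35.34/(1−0.63) = 382.0 W m⁻².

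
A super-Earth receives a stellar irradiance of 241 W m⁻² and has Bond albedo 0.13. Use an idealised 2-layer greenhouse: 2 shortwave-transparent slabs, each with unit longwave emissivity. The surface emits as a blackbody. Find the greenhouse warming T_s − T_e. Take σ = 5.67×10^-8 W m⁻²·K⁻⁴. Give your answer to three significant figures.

55.1 kelvin

The effective emission temperature is T_e = [S(1−α)/(4σ)]^¼ = 174.4 K.
Surface: T_s = (3)^¼·T_e = 229.5 K.
So the greenhouse effect raises the surface by 229.5 − 174.4 = 55.11 K.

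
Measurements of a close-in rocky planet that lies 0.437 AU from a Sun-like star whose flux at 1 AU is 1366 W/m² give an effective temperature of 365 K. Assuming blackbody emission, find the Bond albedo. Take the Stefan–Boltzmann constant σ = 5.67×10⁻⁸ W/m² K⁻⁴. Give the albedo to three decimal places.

0.437

Flux at the orbit: S = 1366/(0.437)² = 7153 W/m².
Rearranging the radiative balance, α = 1 − 4σT⁴/S.
σT⁴ = 1006 W/m², so 4σT⁴ = 4025 W/m².
1−α = 4025/7153 = 0.5628, so α = 0.4372.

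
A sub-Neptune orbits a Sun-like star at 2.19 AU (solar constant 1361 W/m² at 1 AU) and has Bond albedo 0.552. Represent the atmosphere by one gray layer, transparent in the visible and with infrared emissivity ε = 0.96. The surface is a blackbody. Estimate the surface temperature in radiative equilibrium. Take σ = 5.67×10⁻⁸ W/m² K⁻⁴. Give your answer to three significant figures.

Flux at the orbit: S = 1361/(2.19)² = 283.8 W/m².
At the top of the atmosphere, σT_e⁴ = S(1−α)/4 = 31.78 W/m², giving T_e = 153.9 K.
For a single slab of emissivity ε, T_s⁴ = 2T_e⁴/(2−ε); thus T_s = 153.9·(1.923)^(1/4) = 181.2 K.

181 K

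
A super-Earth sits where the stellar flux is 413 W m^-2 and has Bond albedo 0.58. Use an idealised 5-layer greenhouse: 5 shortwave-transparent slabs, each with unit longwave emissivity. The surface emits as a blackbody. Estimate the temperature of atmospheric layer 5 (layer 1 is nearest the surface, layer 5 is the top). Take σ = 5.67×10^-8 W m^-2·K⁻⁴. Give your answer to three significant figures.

OLR = S(1−α)/4 = 43.37 W m^-2; the top layer radiates at T_e = 166.3 K.
In the N-layer model, layer k (counted from the surface) has T_k = (N+1−k)^(1/4)·T_e.
T_5 = (1)^(1/4)·166.3 = 166.3 K.

166 K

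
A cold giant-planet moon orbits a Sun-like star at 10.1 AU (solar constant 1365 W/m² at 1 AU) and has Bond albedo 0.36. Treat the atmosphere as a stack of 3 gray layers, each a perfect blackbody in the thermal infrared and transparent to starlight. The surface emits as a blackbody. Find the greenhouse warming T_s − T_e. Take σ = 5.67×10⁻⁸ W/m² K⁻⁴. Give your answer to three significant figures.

32.5 K

Irradiance scales as 1/d², so S = 1365 W/m² × (1/10.1)² = 13.38 W/m².
Top-of-atmosphere balance: σT_e⁴ = S(1−α)/4 = 2.141 W/m² → T_e = 78.39 K.
T_s = (N+1)^(1/4)·T_e = 110.9 K.
Warming: T_s − T_e = 32.47 K.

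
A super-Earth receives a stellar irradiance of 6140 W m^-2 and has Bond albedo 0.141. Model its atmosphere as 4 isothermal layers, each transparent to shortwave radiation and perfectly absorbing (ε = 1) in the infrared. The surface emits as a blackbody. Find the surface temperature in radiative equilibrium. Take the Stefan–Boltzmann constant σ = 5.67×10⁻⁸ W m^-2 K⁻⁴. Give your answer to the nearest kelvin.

584 K

The effective emission temperature is T_e = [S(1−α)/(4σ)]^¼ = 390.5 K.
Layer-by-layer balance gives σT_s⁴ = (N+1)σT_e⁴, so T_s = 5^¼·390.5 = 583.9 K.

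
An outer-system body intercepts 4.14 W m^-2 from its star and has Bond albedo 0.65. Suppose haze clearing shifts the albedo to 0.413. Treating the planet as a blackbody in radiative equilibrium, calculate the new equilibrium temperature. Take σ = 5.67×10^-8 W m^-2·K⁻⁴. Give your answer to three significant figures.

T₂ = [S(1−α₂)/(4σ)]^(1/4) = [4.140·0.587/(4σ)]^(1/4) = 57.21 K.

57.2 K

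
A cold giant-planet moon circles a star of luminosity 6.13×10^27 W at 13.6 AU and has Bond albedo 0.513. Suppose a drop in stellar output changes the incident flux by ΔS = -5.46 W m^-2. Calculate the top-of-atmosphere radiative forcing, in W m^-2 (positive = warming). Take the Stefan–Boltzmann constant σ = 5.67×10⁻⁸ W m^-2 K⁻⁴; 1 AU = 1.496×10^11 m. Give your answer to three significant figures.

-0.665 W m^-2

Orbital distance: d = 13.6 AU = 2.035×10^12 m.
Spreading L over a sphere of radius d: S = 6.13×10^27/(4π·2.03×10^12²) = 117.8 W m^-2.
Only a fraction (1−α) is absorbed and it's spread over 4πR², so ΔF = (1−α)ΔS/4 = -0.6648 W m^-2.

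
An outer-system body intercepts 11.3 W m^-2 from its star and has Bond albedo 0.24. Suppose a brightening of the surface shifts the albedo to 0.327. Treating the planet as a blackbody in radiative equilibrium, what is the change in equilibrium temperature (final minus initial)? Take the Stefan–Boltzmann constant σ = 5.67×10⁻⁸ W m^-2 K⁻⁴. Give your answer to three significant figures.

-2.35 K

Before: T₁ = [11.30·0.76/(4σ)]^(1/4) = 78.44 K.
Final:   T₂ = [S(1−0.327)/(4σ)]^(1/4) = 76.10 K.
Change: 76.10 − 78.44 = -2.348 K.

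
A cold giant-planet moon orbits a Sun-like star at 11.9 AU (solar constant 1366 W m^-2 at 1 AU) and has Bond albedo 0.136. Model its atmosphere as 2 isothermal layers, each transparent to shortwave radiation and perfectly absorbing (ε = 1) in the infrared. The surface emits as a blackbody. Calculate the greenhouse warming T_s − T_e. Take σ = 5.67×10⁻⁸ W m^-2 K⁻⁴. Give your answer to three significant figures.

Flux at the orbit: S = 1366/(11.9)² = 9.646 W m^-2.
OLR = S(1−α)/4 = 2.084 W m^-2; the top layer radiates at T_e = 77.86 K.
T_s = (N+1)^(1/4)·T_e = 102.5 K.
So the greenhouse effect raises the surface by 102.5 − 77.86 = 24.61 K.

24.6 K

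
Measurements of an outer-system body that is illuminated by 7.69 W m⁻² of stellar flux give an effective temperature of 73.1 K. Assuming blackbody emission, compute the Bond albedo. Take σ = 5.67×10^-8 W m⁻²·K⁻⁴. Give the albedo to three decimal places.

Energy balance: S(1−α)/4 = σT⁴, so 1−α = 4σT⁴/S.
4σT⁴ = 4·5.67×10⁻⁸·(73.1)⁴ = 6.476 W m⁻².
Hence α = 1 − 6.476/7.690 = 0.1579.

0.158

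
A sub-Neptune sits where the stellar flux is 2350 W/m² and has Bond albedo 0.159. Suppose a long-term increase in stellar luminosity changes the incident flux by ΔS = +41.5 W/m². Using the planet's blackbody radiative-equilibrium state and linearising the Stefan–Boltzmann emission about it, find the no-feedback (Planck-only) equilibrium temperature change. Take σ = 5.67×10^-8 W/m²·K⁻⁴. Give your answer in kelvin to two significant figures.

The baseline emission temperature is T_e = 305.5 K.
ΔF = Δ[S(1−α)]/4 = (1−0.159)·+41.5/4 = 8.725 W/m².
Planck response: λ_P = 4σT_e³ = 4·5.67×10⁻⁸·(305.5)³ = 6.469 W/m²/K.
So ΔT₀ = 8.725/6.469 = 1.35 K.

1.3 kelvin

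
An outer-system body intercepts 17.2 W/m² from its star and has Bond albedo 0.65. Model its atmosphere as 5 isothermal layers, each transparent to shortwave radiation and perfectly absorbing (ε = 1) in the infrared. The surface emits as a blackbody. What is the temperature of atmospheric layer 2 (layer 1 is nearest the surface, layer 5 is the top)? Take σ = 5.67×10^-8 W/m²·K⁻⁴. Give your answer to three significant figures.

Top-of-atmosphere balance: σT_e⁴ = S(1−α)/4 = 1.505 W/m² → T_e = 71.78 K.
In the N-layer model, layer k (counted from the surface) has T_k = (N+1−k)^(1/4)·T_e.
T_2 = (4)^(1/4)·71.78 = 101.5 K.

102 K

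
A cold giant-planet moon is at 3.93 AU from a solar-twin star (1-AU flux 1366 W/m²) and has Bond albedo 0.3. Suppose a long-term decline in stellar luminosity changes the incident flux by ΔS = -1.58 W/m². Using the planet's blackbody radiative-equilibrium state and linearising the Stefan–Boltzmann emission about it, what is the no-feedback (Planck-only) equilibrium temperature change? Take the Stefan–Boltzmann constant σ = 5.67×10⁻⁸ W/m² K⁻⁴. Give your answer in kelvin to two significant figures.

Irradiance scales as 1/d², so S = 1366 W/m² × (1/3.93)² = 88.44 W/m².
Reference equilibrium: T_e = [S(1−α)/(4σ)]^(1/4) = 128.5 K.
Only a fraction (1−α) is absorbed and it's spread over 4πR², so ΔF = (1−α)ΔS/4 = -0.2765 W/m².
Planck response: λ_P = 4σT_e³ = 4·5.67×10⁻⁸·(128.5)³ = 0.4817 W/m²/K.
So ΔT₀ = -0.2765/0.4817 = -0.574 K.

-0.57 kelvin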